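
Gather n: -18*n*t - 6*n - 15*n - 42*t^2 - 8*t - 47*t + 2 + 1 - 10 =n*(-18*t - 21) - 42*t^2 - 55*t - 7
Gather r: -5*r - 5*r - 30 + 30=-10*r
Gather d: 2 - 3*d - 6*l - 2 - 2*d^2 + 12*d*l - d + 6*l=-2*d^2 + d*(12*l - 4)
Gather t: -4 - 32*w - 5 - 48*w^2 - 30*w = -48*w^2 - 62*w - 9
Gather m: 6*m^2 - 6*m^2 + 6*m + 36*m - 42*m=0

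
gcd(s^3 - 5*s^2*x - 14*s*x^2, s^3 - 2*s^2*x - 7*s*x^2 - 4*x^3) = 1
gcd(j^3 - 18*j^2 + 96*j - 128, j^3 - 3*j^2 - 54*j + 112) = j^2 - 10*j + 16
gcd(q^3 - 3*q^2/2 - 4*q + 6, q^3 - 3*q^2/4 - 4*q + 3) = q^2 - 4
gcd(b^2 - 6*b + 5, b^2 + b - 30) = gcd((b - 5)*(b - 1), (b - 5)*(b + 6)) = b - 5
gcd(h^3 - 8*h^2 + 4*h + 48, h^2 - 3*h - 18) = h - 6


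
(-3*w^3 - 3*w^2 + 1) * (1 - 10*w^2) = 30*w^5 + 30*w^4 - 3*w^3 - 13*w^2 + 1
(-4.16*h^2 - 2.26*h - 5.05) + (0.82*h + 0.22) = -4.16*h^2 - 1.44*h - 4.83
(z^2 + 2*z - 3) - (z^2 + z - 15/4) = z + 3/4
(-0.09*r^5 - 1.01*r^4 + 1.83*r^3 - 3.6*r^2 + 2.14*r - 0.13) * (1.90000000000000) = -0.171*r^5 - 1.919*r^4 + 3.477*r^3 - 6.84*r^2 + 4.066*r - 0.247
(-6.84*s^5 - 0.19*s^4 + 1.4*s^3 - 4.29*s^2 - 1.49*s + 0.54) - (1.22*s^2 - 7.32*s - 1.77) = -6.84*s^5 - 0.19*s^4 + 1.4*s^3 - 5.51*s^2 + 5.83*s + 2.31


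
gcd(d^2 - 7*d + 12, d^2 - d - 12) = d - 4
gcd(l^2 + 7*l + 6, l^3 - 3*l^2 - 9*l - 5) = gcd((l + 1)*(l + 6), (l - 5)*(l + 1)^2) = l + 1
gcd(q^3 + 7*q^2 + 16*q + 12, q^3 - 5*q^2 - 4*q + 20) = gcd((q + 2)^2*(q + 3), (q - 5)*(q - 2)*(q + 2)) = q + 2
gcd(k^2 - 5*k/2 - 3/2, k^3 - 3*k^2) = k - 3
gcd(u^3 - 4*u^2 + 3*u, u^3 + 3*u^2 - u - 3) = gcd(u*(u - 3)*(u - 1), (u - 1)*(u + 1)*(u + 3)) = u - 1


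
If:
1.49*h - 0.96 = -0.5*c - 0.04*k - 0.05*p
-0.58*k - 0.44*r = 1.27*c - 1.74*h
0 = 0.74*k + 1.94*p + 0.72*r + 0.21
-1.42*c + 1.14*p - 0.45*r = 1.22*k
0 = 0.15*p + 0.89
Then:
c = -1.48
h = 1.75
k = -15.49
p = -5.93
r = 31.61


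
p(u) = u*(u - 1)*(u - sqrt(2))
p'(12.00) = 375.47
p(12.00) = 1397.32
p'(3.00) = 13.93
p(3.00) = 9.51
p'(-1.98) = 22.74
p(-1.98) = -20.03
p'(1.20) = -0.06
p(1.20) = -0.05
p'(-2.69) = 36.11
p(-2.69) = -40.74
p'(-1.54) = 15.96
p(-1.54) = -11.56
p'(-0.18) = 2.38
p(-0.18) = -0.34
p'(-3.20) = 47.59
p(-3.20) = -62.02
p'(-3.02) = 43.36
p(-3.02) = -53.83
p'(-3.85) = 64.47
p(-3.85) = -98.30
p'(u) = u*(u - 1) + u*(u - sqrt(2)) + (u - 1)*(u - sqrt(2))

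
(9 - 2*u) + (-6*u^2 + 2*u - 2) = 7 - 6*u^2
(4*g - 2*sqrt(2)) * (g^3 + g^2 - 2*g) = 4*g^4 - 2*sqrt(2)*g^3 + 4*g^3 - 8*g^2 - 2*sqrt(2)*g^2 + 4*sqrt(2)*g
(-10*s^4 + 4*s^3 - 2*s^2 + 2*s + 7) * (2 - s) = 10*s^5 - 24*s^4 + 10*s^3 - 6*s^2 - 3*s + 14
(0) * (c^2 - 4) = 0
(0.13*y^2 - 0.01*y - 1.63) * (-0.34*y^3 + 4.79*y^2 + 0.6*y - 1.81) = -0.0442*y^5 + 0.6261*y^4 + 0.5843*y^3 - 8.049*y^2 - 0.9599*y + 2.9503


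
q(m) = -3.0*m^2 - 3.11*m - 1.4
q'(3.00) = -21.11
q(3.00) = -37.73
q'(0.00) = -3.11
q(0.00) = -1.40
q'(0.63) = -6.89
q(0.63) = -4.55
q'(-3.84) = 19.93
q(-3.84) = -33.69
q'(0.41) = -5.57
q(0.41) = -3.18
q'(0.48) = -5.99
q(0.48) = -3.58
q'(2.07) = -15.53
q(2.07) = -20.69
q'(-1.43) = 5.47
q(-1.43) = -3.09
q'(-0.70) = 1.09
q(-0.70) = -0.69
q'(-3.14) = 15.73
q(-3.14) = -21.21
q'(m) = -6.0*m - 3.11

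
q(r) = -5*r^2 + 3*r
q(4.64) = -93.73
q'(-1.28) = 15.80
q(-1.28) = -12.03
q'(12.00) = -117.00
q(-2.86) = -49.48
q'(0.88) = -5.80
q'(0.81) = -5.10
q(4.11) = -72.13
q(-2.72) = -45.15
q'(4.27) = -39.70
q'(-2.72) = 30.20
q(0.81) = -0.85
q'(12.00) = -117.00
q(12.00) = -684.00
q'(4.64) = -43.40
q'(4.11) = -38.10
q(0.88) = -1.23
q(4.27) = -78.35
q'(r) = 3 - 10*r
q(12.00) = -684.00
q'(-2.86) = 31.60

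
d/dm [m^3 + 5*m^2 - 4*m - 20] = 3*m^2 + 10*m - 4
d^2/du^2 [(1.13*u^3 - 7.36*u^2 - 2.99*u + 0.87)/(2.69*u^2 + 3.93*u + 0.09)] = (5.6843418860808e-14*u^4 + 146.701874*u^3 + 50.861664*u^2 + 59.582466*u + 28.448766)/(19.465109*u^6 + 85.313619*u^5 + 126.59409*u^4 + 66.407175*u^3 + 4.23549*u^2 + 0.095499*u + 0.000729)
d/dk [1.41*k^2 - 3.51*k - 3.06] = 2.82*k - 3.51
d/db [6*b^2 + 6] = 12*b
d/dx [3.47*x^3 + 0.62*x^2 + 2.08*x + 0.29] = 10.41*x^2 + 1.24*x + 2.08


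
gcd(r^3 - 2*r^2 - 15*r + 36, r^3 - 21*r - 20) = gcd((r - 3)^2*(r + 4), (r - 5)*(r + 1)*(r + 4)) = r + 4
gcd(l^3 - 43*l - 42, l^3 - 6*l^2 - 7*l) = l^2 - 6*l - 7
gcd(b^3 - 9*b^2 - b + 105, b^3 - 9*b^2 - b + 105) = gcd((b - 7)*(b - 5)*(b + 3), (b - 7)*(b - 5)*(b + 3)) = b^3 - 9*b^2 - b + 105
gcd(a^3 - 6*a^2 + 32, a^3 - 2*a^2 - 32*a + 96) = a^2 - 8*a + 16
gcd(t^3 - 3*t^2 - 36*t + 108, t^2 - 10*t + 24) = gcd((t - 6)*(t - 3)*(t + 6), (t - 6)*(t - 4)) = t - 6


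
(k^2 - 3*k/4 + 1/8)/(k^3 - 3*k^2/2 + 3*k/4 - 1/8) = (4*k - 1)/(4*k^2 - 4*k + 1)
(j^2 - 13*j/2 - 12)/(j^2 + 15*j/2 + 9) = (j - 8)/(j + 6)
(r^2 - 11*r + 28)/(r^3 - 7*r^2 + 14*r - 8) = (r - 7)/(r^2 - 3*r + 2)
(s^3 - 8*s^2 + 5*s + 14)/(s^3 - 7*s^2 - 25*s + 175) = (s^2 - s - 2)/(s^2 - 25)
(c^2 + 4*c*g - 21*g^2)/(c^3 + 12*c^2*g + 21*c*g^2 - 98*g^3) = (c - 3*g)/(c^2 + 5*c*g - 14*g^2)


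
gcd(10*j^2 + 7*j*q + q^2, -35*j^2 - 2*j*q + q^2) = 5*j + q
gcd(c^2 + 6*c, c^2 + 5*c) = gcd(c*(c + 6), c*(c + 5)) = c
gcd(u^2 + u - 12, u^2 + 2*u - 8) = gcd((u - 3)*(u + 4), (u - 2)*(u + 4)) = u + 4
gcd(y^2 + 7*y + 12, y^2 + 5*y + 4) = y + 4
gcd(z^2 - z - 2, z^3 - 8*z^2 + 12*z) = z - 2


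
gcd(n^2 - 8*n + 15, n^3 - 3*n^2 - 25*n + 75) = n^2 - 8*n + 15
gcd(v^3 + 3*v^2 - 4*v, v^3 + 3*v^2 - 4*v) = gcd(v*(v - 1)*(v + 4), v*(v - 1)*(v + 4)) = v^3 + 3*v^2 - 4*v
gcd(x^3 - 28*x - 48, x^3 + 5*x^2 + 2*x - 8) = x^2 + 6*x + 8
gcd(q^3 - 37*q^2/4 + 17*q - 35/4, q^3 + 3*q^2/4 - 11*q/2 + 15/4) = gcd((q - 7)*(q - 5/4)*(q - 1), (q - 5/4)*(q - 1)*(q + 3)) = q^2 - 9*q/4 + 5/4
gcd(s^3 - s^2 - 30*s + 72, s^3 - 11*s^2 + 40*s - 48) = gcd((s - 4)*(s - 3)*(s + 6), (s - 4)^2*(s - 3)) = s^2 - 7*s + 12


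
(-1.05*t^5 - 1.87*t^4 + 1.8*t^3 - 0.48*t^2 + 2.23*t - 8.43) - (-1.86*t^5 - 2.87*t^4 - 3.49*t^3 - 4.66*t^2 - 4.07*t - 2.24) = 0.81*t^5 + 1.0*t^4 + 5.29*t^3 + 4.18*t^2 + 6.3*t - 6.19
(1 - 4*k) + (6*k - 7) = 2*k - 6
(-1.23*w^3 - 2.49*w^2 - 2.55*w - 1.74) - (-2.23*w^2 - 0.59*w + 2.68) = -1.23*w^3 - 0.26*w^2 - 1.96*w - 4.42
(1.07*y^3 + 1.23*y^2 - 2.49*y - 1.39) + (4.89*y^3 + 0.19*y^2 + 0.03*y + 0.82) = 5.96*y^3 + 1.42*y^2 - 2.46*y - 0.57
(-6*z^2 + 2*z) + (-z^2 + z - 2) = -7*z^2 + 3*z - 2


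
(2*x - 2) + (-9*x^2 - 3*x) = -9*x^2 - x - 2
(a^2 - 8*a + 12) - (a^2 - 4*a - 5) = 17 - 4*a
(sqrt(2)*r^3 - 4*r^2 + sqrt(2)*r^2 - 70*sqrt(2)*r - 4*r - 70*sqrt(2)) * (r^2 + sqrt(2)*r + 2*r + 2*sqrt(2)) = sqrt(2)*r^5 - 2*r^4 + 3*sqrt(2)*r^4 - 72*sqrt(2)*r^3 - 6*r^3 - 222*sqrt(2)*r^2 - 144*r^2 - 420*r - 148*sqrt(2)*r - 280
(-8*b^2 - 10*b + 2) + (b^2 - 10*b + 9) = -7*b^2 - 20*b + 11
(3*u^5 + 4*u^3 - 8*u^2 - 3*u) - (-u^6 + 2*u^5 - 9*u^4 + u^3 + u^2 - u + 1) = u^6 + u^5 + 9*u^4 + 3*u^3 - 9*u^2 - 2*u - 1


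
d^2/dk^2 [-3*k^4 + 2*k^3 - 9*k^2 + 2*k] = -36*k^2 + 12*k - 18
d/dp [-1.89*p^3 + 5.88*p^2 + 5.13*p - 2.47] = -5.67*p^2 + 11.76*p + 5.13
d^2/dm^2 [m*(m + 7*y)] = 2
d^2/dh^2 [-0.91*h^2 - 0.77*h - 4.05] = -1.82000000000000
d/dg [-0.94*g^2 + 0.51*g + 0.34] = 0.51 - 1.88*g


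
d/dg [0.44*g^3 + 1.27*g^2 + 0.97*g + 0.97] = 1.32*g^2 + 2.54*g + 0.97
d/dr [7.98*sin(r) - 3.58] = 7.98*cos(r)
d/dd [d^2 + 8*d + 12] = 2*d + 8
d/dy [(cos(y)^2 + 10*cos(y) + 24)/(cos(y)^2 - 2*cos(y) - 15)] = 6*(13*cos(y) + cos(2*y) + 18)*sin(y)/((cos(y) - 5)^2*(cos(y) + 3)^2)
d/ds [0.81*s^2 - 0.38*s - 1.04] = 1.62*s - 0.38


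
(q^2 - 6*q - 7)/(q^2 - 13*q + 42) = (q + 1)/(q - 6)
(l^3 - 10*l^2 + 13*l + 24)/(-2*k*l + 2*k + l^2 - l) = (-l^3 + 10*l^2 - 13*l - 24)/(2*k*l - 2*k - l^2 + l)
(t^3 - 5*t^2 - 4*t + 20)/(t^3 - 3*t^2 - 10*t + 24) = (t^2 - 3*t - 10)/(t^2 - t - 12)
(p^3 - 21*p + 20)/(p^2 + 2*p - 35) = (p^3 - 21*p + 20)/(p^2 + 2*p - 35)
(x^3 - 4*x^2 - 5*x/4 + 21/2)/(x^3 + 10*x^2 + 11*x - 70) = (x^2 - 2*x - 21/4)/(x^2 + 12*x + 35)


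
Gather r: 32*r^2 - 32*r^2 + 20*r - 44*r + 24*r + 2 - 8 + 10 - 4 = 0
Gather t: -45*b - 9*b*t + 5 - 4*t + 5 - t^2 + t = -45*b - t^2 + t*(-9*b - 3) + 10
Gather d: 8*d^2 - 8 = 8*d^2 - 8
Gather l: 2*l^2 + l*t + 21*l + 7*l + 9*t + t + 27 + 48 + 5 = 2*l^2 + l*(t + 28) + 10*t + 80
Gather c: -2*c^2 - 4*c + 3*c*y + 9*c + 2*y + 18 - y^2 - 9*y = -2*c^2 + c*(3*y + 5) - y^2 - 7*y + 18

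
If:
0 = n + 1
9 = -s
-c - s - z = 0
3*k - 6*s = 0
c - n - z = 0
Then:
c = 4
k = -18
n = -1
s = -9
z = 5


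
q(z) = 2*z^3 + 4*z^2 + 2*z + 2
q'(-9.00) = 416.00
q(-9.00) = -1150.00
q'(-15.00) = 1232.00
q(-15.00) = -5878.00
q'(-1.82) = 7.31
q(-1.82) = -0.45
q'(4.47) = 157.65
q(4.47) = 269.49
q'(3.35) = 96.14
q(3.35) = 128.78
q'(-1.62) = 4.79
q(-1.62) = 0.75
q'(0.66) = 9.89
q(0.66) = 5.64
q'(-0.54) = -0.57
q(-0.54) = 1.77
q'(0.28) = 4.71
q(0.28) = 2.92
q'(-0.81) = -0.54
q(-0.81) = 1.94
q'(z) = 6*z^2 + 8*z + 2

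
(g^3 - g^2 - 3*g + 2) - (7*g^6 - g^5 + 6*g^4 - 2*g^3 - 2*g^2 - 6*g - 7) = -7*g^6 + g^5 - 6*g^4 + 3*g^3 + g^2 + 3*g + 9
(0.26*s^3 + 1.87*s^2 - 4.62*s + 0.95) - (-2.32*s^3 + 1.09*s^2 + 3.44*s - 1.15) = 2.58*s^3 + 0.78*s^2 - 8.06*s + 2.1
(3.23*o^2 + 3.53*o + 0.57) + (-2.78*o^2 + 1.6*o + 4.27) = 0.45*o^2 + 5.13*o + 4.84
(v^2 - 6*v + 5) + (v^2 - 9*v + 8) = 2*v^2 - 15*v + 13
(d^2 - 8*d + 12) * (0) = 0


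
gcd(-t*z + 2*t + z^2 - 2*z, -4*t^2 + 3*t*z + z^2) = -t + z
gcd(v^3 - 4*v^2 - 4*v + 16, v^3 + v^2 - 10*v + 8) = v - 2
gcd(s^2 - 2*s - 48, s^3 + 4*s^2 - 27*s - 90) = s + 6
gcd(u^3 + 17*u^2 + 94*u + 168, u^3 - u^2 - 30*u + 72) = u + 6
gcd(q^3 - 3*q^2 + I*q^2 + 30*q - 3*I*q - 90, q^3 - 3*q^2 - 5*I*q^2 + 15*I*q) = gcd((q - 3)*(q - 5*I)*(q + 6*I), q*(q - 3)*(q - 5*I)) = q^2 + q*(-3 - 5*I) + 15*I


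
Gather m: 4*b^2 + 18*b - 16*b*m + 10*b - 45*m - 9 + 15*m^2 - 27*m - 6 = 4*b^2 + 28*b + 15*m^2 + m*(-16*b - 72) - 15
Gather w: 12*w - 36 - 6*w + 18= 6*w - 18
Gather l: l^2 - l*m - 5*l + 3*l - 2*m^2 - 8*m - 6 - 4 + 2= l^2 + l*(-m - 2) - 2*m^2 - 8*m - 8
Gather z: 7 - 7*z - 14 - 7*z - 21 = -14*z - 28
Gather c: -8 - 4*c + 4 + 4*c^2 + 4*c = 4*c^2 - 4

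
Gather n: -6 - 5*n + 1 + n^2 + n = n^2 - 4*n - 5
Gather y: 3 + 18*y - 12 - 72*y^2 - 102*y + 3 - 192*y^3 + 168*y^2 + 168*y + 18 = -192*y^3 + 96*y^2 + 84*y + 12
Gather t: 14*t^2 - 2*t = 14*t^2 - 2*t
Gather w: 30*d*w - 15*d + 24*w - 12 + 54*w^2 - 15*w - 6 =-15*d + 54*w^2 + w*(30*d + 9) - 18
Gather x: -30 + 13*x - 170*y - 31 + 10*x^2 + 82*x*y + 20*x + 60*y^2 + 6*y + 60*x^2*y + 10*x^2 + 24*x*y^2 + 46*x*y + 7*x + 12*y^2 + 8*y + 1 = x^2*(60*y + 20) + x*(24*y^2 + 128*y + 40) + 72*y^2 - 156*y - 60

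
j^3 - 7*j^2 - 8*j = j*(j - 8)*(j + 1)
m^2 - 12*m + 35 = (m - 7)*(m - 5)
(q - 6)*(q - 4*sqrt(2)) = q^2 - 6*q - 4*sqrt(2)*q + 24*sqrt(2)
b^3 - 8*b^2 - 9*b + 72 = (b - 8)*(b - 3)*(b + 3)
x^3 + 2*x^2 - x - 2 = (x - 1)*(x + 1)*(x + 2)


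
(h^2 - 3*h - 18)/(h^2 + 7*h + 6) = (h^2 - 3*h - 18)/(h^2 + 7*h + 6)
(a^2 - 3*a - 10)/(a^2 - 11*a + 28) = (a^2 - 3*a - 10)/(a^2 - 11*a + 28)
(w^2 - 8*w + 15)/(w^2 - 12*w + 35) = (w - 3)/(w - 7)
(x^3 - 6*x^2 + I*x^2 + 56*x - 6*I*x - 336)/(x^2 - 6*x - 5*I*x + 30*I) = (x^2 + I*x + 56)/(x - 5*I)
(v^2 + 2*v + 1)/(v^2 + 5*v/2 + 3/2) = 2*(v + 1)/(2*v + 3)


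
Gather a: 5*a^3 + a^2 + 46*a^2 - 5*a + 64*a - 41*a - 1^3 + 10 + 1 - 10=5*a^3 + 47*a^2 + 18*a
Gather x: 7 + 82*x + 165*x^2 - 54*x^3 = -54*x^3 + 165*x^2 + 82*x + 7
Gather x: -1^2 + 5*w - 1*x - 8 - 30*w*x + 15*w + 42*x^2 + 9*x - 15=20*w + 42*x^2 + x*(8 - 30*w) - 24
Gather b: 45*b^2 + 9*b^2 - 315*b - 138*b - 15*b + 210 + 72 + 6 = 54*b^2 - 468*b + 288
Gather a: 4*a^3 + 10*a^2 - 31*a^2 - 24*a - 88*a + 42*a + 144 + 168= 4*a^3 - 21*a^2 - 70*a + 312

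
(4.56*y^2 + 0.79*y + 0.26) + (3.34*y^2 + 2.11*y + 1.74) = 7.9*y^2 + 2.9*y + 2.0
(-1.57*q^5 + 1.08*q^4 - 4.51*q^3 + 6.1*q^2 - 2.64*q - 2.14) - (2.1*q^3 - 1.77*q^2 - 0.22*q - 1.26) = -1.57*q^5 + 1.08*q^4 - 6.61*q^3 + 7.87*q^2 - 2.42*q - 0.88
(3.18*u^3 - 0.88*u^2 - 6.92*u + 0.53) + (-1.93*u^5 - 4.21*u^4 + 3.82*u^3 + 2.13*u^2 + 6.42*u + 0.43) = -1.93*u^5 - 4.21*u^4 + 7.0*u^3 + 1.25*u^2 - 0.5*u + 0.96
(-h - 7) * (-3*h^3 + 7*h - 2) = 3*h^4 + 21*h^3 - 7*h^2 - 47*h + 14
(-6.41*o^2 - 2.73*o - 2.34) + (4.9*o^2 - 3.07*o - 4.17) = -1.51*o^2 - 5.8*o - 6.51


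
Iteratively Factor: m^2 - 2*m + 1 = (m - 1)*(m - 1)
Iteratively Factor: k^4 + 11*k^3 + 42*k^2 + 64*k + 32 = (k + 2)*(k^3 + 9*k^2 + 24*k + 16) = (k + 2)*(k + 4)*(k^2 + 5*k + 4) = (k + 2)*(k + 4)^2*(k + 1)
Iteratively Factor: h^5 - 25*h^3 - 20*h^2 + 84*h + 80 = (h + 2)*(h^4 - 2*h^3 - 21*h^2 + 22*h + 40) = (h + 1)*(h + 2)*(h^3 - 3*h^2 - 18*h + 40) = (h - 2)*(h + 1)*(h + 2)*(h^2 - h - 20) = (h - 2)*(h + 1)*(h + 2)*(h + 4)*(h - 5)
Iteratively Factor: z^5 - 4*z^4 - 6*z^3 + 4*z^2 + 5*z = (z - 5)*(z^4 + z^3 - z^2 - z) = (z - 5)*(z + 1)*(z^3 - z) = (z - 5)*(z + 1)^2*(z^2 - z) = z*(z - 5)*(z + 1)^2*(z - 1)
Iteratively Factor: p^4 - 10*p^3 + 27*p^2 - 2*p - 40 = (p - 5)*(p^3 - 5*p^2 + 2*p + 8) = (p - 5)*(p + 1)*(p^2 - 6*p + 8) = (p - 5)*(p - 4)*(p + 1)*(p - 2)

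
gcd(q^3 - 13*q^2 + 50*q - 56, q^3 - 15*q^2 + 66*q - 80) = q - 2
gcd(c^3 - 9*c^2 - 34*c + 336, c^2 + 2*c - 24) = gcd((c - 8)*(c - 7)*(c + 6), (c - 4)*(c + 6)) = c + 6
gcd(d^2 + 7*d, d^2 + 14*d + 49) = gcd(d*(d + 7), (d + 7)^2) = d + 7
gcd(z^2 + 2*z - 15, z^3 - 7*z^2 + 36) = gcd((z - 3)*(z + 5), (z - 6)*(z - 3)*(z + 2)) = z - 3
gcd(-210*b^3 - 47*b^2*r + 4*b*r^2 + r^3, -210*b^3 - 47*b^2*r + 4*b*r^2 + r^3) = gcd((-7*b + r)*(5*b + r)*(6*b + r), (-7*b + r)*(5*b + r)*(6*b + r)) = -210*b^3 - 47*b^2*r + 4*b*r^2 + r^3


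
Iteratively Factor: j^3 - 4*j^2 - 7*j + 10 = (j + 2)*(j^2 - 6*j + 5) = (j - 1)*(j + 2)*(j - 5)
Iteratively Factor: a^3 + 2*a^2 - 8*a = (a - 2)*(a^2 + 4*a) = a*(a - 2)*(a + 4)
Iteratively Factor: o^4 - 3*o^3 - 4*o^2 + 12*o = (o - 3)*(o^3 - 4*o) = (o - 3)*(o + 2)*(o^2 - 2*o) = (o - 3)*(o - 2)*(o + 2)*(o)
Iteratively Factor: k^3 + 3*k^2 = (k + 3)*(k^2) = k*(k + 3)*(k)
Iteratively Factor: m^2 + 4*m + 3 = (m + 1)*(m + 3)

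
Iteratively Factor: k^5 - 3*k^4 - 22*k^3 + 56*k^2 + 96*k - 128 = (k - 4)*(k^4 + k^3 - 18*k^2 - 16*k + 32) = (k - 4)^2*(k^3 + 5*k^2 + 2*k - 8) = (k - 4)^2*(k + 2)*(k^2 + 3*k - 4) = (k - 4)^2*(k - 1)*(k + 2)*(k + 4)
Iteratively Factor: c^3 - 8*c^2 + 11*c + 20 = (c + 1)*(c^2 - 9*c + 20) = (c - 5)*(c + 1)*(c - 4)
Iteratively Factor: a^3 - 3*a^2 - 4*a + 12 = (a - 2)*(a^2 - a - 6) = (a - 3)*(a - 2)*(a + 2)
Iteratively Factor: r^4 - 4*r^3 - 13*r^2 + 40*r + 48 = (r + 3)*(r^3 - 7*r^2 + 8*r + 16) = (r - 4)*(r + 3)*(r^2 - 3*r - 4) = (r - 4)^2*(r + 3)*(r + 1)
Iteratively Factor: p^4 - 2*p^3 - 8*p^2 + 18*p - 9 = (p + 3)*(p^3 - 5*p^2 + 7*p - 3) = (p - 1)*(p + 3)*(p^2 - 4*p + 3) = (p - 3)*(p - 1)*(p + 3)*(p - 1)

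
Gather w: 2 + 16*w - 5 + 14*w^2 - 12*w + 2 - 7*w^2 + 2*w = 7*w^2 + 6*w - 1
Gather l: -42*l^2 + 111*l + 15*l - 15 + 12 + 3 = -42*l^2 + 126*l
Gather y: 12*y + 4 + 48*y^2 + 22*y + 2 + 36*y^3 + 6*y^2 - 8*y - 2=36*y^3 + 54*y^2 + 26*y + 4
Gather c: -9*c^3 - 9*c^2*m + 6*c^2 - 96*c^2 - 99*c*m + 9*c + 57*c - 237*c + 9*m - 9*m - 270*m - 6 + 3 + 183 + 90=-9*c^3 + c^2*(-9*m - 90) + c*(-99*m - 171) - 270*m + 270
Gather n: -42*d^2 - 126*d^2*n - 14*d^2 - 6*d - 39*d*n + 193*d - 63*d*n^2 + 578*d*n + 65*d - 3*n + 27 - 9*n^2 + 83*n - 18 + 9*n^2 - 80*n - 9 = -56*d^2 - 63*d*n^2 + 252*d + n*(-126*d^2 + 539*d)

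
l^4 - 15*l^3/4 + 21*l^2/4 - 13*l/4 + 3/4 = (l - 1)^3*(l - 3/4)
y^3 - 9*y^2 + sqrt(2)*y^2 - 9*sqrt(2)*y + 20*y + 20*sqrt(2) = (y - 5)*(y - 4)*(y + sqrt(2))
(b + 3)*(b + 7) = b^2 + 10*b + 21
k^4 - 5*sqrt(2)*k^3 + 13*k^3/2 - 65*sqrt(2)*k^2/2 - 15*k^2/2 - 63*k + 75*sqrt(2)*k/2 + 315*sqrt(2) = (k - 3)*(k + 7/2)*(k + 6)*(k - 5*sqrt(2))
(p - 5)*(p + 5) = p^2 - 25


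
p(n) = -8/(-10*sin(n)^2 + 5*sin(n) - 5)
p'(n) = -8*(20*sin(n)*cos(n) - 5*cos(n))/(-10*sin(n)^2 + 5*sin(n) - 5)^2 = 8*(1 - 4*sin(n))*cos(n)/(5*(-sin(n) - cos(2*n) + 2)^2)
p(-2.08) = 0.47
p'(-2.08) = -0.30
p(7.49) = 0.88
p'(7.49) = -0.47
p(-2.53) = 0.72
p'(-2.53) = -0.87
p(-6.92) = 0.70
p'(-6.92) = 0.82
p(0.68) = 1.38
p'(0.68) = -1.40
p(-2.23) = 0.53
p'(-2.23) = -0.44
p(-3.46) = 1.81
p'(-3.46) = 0.49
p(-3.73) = 1.51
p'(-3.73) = 1.44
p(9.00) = 1.72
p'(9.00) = 1.10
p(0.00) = 1.60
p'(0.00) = 1.60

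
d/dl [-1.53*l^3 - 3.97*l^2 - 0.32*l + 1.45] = -4.59*l^2 - 7.94*l - 0.32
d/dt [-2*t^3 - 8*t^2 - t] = -6*t^2 - 16*t - 1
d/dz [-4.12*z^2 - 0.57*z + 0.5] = -8.24*z - 0.57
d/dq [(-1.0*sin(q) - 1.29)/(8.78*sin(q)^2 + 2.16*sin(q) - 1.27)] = (8.78*sin(q)^2 + 22.6524*sin(q) + 4.0564)*cos(q)/(77.0884*sin(q)^4 + 37.9296*sin(q)^3 - 17.6356*sin(q)^2 - 5.4864*sin(q) + 1.6129)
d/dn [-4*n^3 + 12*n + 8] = 12 - 12*n^2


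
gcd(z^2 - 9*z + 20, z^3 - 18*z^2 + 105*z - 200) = z - 5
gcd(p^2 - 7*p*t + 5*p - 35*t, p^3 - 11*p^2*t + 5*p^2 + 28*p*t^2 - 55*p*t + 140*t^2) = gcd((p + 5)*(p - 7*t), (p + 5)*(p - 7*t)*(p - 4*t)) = p^2 - 7*p*t + 5*p - 35*t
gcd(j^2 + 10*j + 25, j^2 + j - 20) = j + 5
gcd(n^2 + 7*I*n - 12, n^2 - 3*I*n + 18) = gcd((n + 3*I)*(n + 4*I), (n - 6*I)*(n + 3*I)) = n + 3*I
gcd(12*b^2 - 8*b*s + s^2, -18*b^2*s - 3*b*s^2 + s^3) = -6*b + s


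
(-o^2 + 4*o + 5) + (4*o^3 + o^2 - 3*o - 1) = 4*o^3 + o + 4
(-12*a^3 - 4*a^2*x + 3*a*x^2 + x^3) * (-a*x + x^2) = 12*a^4*x - 8*a^3*x^2 - 7*a^2*x^3 + 2*a*x^4 + x^5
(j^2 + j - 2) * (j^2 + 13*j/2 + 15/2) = j^4 + 15*j^3/2 + 12*j^2 - 11*j/2 - 15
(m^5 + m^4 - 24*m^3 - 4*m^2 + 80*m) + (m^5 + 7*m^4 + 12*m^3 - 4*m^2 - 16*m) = 2*m^5 + 8*m^4 - 12*m^3 - 8*m^2 + 64*m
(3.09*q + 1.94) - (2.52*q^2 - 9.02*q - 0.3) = -2.52*q^2 + 12.11*q + 2.24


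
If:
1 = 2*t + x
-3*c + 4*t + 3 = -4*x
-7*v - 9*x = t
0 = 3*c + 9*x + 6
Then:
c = 1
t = 1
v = 8/7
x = -1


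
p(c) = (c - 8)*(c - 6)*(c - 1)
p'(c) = (c - 8)*(c - 6) + (c - 8)*(c - 1) + (c - 6)*(c - 1)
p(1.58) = 16.46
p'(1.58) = 22.09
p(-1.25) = -150.89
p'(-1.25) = 104.19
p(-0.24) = -63.76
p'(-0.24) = 69.37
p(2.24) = 26.86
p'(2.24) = 9.85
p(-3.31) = -453.83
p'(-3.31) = 194.17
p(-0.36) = -72.31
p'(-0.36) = 73.19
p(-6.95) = -1539.14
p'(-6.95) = 415.41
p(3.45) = 28.43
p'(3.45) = -5.79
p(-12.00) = -4680.00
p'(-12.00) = 854.00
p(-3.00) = -396.00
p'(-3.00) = 179.00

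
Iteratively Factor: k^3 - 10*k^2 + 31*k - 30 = (k - 2)*(k^2 - 8*k + 15) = (k - 3)*(k - 2)*(k - 5)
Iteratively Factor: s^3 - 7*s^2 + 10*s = (s)*(s^2 - 7*s + 10) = s*(s - 5)*(s - 2)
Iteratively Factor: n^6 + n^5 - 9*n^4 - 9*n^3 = (n - 3)*(n^5 + 4*n^4 + 3*n^3) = (n - 3)*(n + 1)*(n^4 + 3*n^3) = n*(n - 3)*(n + 1)*(n^3 + 3*n^2) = n^2*(n - 3)*(n + 1)*(n^2 + 3*n) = n^2*(n - 3)*(n + 1)*(n + 3)*(n)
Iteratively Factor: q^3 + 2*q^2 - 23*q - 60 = (q + 4)*(q^2 - 2*q - 15) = (q - 5)*(q + 4)*(q + 3)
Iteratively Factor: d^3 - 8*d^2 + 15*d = (d - 3)*(d^2 - 5*d) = d*(d - 3)*(d - 5)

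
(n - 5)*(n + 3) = n^2 - 2*n - 15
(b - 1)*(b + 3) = b^2 + 2*b - 3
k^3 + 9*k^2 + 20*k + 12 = (k + 1)*(k + 2)*(k + 6)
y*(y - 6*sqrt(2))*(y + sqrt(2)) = y^3 - 5*sqrt(2)*y^2 - 12*y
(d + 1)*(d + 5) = d^2 + 6*d + 5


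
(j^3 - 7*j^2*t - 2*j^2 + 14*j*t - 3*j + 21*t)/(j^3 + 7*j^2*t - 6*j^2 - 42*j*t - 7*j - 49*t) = (j^2 - 7*j*t - 3*j + 21*t)/(j^2 + 7*j*t - 7*j - 49*t)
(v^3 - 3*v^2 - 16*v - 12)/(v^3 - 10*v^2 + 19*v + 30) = (v + 2)/(v - 5)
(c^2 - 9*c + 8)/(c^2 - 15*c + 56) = (c - 1)/(c - 7)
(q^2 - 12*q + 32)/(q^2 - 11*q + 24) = (q - 4)/(q - 3)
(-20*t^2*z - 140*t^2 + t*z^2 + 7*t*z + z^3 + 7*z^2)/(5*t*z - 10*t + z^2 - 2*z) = (-4*t*z - 28*t + z^2 + 7*z)/(z - 2)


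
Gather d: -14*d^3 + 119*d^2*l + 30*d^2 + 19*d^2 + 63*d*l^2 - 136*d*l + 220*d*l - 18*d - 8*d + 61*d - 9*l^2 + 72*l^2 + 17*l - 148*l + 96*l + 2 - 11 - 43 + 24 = -14*d^3 + d^2*(119*l + 49) + d*(63*l^2 + 84*l + 35) + 63*l^2 - 35*l - 28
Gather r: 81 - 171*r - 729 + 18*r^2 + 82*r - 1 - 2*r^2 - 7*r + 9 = 16*r^2 - 96*r - 640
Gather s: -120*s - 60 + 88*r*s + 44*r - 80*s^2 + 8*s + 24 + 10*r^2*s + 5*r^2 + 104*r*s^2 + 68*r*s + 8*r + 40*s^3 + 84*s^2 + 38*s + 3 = 5*r^2 + 52*r + 40*s^3 + s^2*(104*r + 4) + s*(10*r^2 + 156*r - 74) - 33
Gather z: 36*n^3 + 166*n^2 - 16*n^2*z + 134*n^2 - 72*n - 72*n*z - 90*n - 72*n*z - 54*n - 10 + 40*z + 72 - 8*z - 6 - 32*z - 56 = 36*n^3 + 300*n^2 - 216*n + z*(-16*n^2 - 144*n)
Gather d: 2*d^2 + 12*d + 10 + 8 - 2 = 2*d^2 + 12*d + 16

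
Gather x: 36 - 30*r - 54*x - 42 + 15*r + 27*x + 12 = -15*r - 27*x + 6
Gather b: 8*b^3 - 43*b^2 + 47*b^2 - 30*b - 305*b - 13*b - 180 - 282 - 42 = 8*b^3 + 4*b^2 - 348*b - 504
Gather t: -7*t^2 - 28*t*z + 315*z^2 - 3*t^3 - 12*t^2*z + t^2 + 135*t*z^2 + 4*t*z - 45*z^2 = -3*t^3 + t^2*(-12*z - 6) + t*(135*z^2 - 24*z) + 270*z^2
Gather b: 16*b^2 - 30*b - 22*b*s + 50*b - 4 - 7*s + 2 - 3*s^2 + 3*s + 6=16*b^2 + b*(20 - 22*s) - 3*s^2 - 4*s + 4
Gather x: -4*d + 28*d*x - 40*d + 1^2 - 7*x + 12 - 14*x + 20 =-44*d + x*(28*d - 21) + 33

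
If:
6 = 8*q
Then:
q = 3/4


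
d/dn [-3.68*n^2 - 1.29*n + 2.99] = -7.36*n - 1.29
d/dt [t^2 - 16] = 2*t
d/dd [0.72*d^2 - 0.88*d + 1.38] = 1.44*d - 0.88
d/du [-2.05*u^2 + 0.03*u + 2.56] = 0.03 - 4.1*u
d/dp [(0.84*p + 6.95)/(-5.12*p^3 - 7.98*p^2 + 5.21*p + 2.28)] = (8.6016*p^3 + 113.4552*p^2 + 110.922*p - 34.2943)/(26.2144*p^6 + 81.7152*p^5 + 10.33*p^4 - 106.4988*p^3 - 9.2447*p^2 + 23.7576*p + 5.1984)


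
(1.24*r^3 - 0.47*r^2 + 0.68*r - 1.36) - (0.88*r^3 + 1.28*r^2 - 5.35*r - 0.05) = 0.36*r^3 - 1.75*r^2 + 6.03*r - 1.31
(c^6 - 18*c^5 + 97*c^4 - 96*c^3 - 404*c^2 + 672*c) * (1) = c^6 - 18*c^5 + 97*c^4 - 96*c^3 - 404*c^2 + 672*c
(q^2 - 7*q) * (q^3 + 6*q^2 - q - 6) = q^5 - q^4 - 43*q^3 + q^2 + 42*q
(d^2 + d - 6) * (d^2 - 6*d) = d^4 - 5*d^3 - 12*d^2 + 36*d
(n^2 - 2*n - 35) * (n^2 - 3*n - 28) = n^4 - 5*n^3 - 57*n^2 + 161*n + 980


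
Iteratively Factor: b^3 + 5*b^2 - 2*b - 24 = (b + 3)*(b^2 + 2*b - 8) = (b - 2)*(b + 3)*(b + 4)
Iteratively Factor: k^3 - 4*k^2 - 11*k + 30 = (k - 5)*(k^2 + k - 6) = (k - 5)*(k + 3)*(k - 2)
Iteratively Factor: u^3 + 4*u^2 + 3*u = (u + 1)*(u^2 + 3*u) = (u + 1)*(u + 3)*(u)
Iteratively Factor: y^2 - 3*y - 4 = (y - 4)*(y + 1)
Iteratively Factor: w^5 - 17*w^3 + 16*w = (w + 4)*(w^4 - 4*w^3 - w^2 + 4*w) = (w - 4)*(w + 4)*(w^3 - w) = (w - 4)*(w + 1)*(w + 4)*(w^2 - w) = w*(w - 4)*(w + 1)*(w + 4)*(w - 1)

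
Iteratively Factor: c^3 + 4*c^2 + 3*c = (c)*(c^2 + 4*c + 3) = c*(c + 3)*(c + 1)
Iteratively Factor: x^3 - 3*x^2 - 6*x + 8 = (x - 1)*(x^2 - 2*x - 8) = (x - 4)*(x - 1)*(x + 2)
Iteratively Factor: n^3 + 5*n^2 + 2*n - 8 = (n - 1)*(n^2 + 6*n + 8) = (n - 1)*(n + 4)*(n + 2)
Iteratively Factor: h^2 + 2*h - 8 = (h + 4)*(h - 2)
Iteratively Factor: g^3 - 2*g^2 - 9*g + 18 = (g - 2)*(g^2 - 9) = (g - 3)*(g - 2)*(g + 3)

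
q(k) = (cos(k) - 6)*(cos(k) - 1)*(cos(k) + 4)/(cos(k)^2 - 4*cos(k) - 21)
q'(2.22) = -1.21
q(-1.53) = -1.09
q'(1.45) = -1.22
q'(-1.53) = 1.25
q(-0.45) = -0.10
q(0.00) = 0.00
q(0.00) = 0.00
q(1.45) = -0.99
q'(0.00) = 0.00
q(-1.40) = -0.93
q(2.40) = -2.18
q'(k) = (2*sin(k)*cos(k) - 4*sin(k))*(cos(k) - 6)*(cos(k) - 1)*(cos(k) + 4)/(cos(k)^2 - 4*cos(k) - 21)^2 - (cos(k) - 6)*(cos(k) - 1)*sin(k)/(cos(k)^2 - 4*cos(k) - 21) - (cos(k) - 6)*(cos(k) + 4)*sin(k)/(cos(k)^2 - 4*cos(k) - 21) - (cos(k) - 1)*(cos(k) + 4)*sin(k)/(cos(k)^2 - 4*cos(k) - 21) = (-cos(k)^4 + 8*cos(k)^3 + 29*cos(k)^2 - 78*cos(k) - 558)*sin(k)/((cos(k) - 7)^2*(cos(k) + 3)^2)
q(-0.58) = -0.17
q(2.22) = -1.98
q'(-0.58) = 0.59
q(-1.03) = -0.53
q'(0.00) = 0.00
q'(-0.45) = 0.46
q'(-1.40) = 1.20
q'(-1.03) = 0.97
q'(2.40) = -1.08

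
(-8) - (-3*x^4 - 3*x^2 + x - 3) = 3*x^4 + 3*x^2 - x - 5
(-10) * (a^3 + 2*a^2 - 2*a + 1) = -10*a^3 - 20*a^2 + 20*a - 10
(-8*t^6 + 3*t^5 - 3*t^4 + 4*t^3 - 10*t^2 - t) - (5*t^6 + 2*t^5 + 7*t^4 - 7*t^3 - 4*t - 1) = -13*t^6 + t^5 - 10*t^4 + 11*t^3 - 10*t^2 + 3*t + 1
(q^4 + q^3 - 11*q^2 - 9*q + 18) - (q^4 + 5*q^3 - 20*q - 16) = -4*q^3 - 11*q^2 + 11*q + 34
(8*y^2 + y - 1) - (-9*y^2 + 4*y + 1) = 17*y^2 - 3*y - 2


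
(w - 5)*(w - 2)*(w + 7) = w^3 - 39*w + 70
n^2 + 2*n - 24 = (n - 4)*(n + 6)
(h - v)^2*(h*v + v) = h^3*v - 2*h^2*v^2 + h^2*v + h*v^3 - 2*h*v^2 + v^3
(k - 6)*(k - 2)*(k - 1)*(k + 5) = k^4 - 4*k^3 - 25*k^2 + 88*k - 60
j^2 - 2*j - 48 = (j - 8)*(j + 6)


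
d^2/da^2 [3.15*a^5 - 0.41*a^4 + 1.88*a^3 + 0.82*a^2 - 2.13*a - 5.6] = 63.0*a^3 - 4.92*a^2 + 11.28*a + 1.64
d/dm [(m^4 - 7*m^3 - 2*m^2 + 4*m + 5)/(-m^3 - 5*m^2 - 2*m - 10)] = (-m^6 - 10*m^5 + 27*m^4 - 4*m^3 + 249*m^2 + 90*m - 30)/(m^6 + 10*m^5 + 29*m^4 + 40*m^3 + 104*m^2 + 40*m + 100)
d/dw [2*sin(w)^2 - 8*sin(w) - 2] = 4*(sin(w) - 2)*cos(w)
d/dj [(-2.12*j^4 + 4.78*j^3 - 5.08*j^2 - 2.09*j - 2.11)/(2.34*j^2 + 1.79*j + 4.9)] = (-9.9216*j^5 - 0.199200000000005*j^4 - 24.4396*j^3 + 66.0634*j^2 - 39.9092*j - 6.4641)/(5.4756*j^4 + 8.3772*j^3 + 26.1361*j^2 + 17.542*j + 24.01)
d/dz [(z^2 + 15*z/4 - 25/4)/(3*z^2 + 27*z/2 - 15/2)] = 1/(4*z^2 - 4*z + 1)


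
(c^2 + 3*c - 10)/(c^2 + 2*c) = (c^2 + 3*c - 10)/(c*(c + 2))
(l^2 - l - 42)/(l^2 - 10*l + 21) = (l + 6)/(l - 3)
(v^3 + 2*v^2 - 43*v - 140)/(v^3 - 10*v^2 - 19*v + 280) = (v + 4)/(v - 8)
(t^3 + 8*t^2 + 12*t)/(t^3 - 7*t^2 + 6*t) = (t^2 + 8*t + 12)/(t^2 - 7*t + 6)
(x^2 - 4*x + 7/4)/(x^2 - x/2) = (x - 7/2)/x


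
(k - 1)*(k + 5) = k^2 + 4*k - 5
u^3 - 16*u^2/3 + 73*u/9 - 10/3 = (u - 3)*(u - 5/3)*(u - 2/3)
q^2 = q^2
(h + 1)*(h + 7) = h^2 + 8*h + 7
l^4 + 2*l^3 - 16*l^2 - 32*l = l*(l - 4)*(l + 2)*(l + 4)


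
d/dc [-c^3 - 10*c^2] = c*(-3*c - 20)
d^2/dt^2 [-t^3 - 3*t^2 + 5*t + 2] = -6*t - 6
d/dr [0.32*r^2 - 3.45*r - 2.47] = 0.64*r - 3.45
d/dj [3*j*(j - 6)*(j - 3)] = 9*j^2 - 54*j + 54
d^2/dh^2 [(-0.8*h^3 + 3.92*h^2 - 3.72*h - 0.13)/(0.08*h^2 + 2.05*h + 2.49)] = (-6.93889390390723e-18*h^5 + 2.22044604925031e-16*h^4 - 7.738656*h^3 - 29.191776*h^2 - 25.442256*h + 85.545406)/(0.000512*h^6 + 0.03936*h^5 + 1.056408*h^4 + 11.065285*h^3 + 32.880699*h^2 + 38.130615*h + 15.438249)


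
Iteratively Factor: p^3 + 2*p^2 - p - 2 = (p + 2)*(p^2 - 1) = (p - 1)*(p + 2)*(p + 1)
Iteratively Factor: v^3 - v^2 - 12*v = (v - 4)*(v^2 + 3*v) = (v - 4)*(v + 3)*(v)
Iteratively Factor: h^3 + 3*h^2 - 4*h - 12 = (h + 3)*(h^2 - 4) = (h + 2)*(h + 3)*(h - 2)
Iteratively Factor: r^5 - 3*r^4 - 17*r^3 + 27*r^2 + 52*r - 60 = (r - 2)*(r^4 - r^3 - 19*r^2 - 11*r + 30) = (r - 2)*(r + 2)*(r^3 - 3*r^2 - 13*r + 15) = (r - 2)*(r - 1)*(r + 2)*(r^2 - 2*r - 15) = (r - 5)*(r - 2)*(r - 1)*(r + 2)*(r + 3)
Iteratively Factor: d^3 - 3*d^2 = (d)*(d^2 - 3*d) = d*(d - 3)*(d)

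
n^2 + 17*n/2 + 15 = (n + 5/2)*(n + 6)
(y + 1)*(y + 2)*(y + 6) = y^3 + 9*y^2 + 20*y + 12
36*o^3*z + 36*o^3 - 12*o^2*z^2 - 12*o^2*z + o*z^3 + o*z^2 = (-6*o + z)^2*(o*z + o)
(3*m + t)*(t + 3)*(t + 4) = 3*m*t^2 + 21*m*t + 36*m + t^3 + 7*t^2 + 12*t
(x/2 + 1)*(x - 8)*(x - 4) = x^3/2 - 5*x^2 + 4*x + 32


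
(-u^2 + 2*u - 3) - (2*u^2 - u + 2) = -3*u^2 + 3*u - 5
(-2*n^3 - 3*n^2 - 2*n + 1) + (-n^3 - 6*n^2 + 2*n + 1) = -3*n^3 - 9*n^2 + 2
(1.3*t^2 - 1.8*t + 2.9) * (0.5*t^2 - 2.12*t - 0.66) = 0.65*t^4 - 3.656*t^3 + 4.408*t^2 - 4.96*t - 1.914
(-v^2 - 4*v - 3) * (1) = -v^2 - 4*v - 3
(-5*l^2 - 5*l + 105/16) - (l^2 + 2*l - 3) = -6*l^2 - 7*l + 153/16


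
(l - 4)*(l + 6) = l^2 + 2*l - 24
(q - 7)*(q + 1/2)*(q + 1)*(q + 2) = q^4 - 7*q^3/2 - 21*q^2 - 47*q/2 - 7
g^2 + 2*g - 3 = (g - 1)*(g + 3)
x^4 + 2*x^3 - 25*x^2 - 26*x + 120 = (x - 4)*(x - 2)*(x + 3)*(x + 5)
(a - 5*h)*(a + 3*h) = a^2 - 2*a*h - 15*h^2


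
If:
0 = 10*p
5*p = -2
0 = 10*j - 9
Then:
No Solution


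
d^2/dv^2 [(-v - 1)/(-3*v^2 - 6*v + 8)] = 18*(v + 1)*(-3*v^2 - 6*v + 4*(v + 1)^2 + 8)/(3*v^2 + 6*v - 8)^3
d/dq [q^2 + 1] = 2*q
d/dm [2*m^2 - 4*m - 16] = 4*m - 4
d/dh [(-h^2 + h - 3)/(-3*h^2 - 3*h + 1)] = 2*(3*h^2 - 10*h - 4)/(9*h^4 + 18*h^3 + 3*h^2 - 6*h + 1)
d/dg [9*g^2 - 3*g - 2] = 18*g - 3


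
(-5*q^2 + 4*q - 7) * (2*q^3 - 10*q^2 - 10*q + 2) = -10*q^5 + 58*q^4 - 4*q^3 + 20*q^2 + 78*q - 14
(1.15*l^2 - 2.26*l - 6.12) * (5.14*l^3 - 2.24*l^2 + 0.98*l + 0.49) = 5.911*l^5 - 14.1924*l^4 - 25.2674*l^3 + 12.0575*l^2 - 7.105*l - 2.9988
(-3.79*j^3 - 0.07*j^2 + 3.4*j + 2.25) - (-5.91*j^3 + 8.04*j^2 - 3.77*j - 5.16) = 2.12*j^3 - 8.11*j^2 + 7.17*j + 7.41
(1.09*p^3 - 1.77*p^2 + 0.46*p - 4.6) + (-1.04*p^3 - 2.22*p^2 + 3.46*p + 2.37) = 0.05*p^3 - 3.99*p^2 + 3.92*p - 2.23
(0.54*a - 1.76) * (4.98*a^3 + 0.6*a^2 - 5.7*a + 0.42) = 2.6892*a^4 - 8.4408*a^3 - 4.134*a^2 + 10.2588*a - 0.7392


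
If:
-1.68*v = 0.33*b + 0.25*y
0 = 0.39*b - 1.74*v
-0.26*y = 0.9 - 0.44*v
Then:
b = 1.08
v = 0.24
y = -3.05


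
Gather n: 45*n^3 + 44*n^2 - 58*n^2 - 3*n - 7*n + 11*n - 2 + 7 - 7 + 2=45*n^3 - 14*n^2 + n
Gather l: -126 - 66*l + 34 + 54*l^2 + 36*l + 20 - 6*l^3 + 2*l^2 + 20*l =-6*l^3 + 56*l^2 - 10*l - 72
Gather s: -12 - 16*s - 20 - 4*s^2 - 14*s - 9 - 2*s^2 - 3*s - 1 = -6*s^2 - 33*s - 42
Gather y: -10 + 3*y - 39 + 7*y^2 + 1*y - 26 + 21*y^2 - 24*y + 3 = 28*y^2 - 20*y - 72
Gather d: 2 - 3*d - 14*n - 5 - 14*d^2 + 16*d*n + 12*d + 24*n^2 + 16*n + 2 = -14*d^2 + d*(16*n + 9) + 24*n^2 + 2*n - 1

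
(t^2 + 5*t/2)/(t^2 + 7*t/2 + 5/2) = t/(t + 1)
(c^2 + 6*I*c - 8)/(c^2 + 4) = (c + 4*I)/(c - 2*I)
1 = 1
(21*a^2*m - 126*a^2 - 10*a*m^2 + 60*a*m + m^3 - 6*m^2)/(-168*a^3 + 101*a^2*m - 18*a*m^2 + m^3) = (6 - m)/(8*a - m)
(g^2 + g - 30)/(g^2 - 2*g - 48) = (g - 5)/(g - 8)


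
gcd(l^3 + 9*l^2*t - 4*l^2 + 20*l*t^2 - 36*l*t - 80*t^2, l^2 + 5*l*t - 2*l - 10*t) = l + 5*t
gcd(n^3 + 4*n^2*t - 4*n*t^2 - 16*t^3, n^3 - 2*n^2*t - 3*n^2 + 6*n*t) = -n + 2*t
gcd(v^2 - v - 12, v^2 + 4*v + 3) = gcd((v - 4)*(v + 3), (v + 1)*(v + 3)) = v + 3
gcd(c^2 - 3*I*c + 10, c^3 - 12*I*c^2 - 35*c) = c - 5*I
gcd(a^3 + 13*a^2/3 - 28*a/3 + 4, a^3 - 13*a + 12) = a - 1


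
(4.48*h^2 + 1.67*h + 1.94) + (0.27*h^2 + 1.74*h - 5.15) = 4.75*h^2 + 3.41*h - 3.21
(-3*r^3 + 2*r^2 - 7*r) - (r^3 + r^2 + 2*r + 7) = -4*r^3 + r^2 - 9*r - 7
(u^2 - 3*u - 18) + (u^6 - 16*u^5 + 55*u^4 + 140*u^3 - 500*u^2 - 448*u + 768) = u^6 - 16*u^5 + 55*u^4 + 140*u^3 - 499*u^2 - 451*u + 750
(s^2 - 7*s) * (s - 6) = s^3 - 13*s^2 + 42*s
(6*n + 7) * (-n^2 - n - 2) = -6*n^3 - 13*n^2 - 19*n - 14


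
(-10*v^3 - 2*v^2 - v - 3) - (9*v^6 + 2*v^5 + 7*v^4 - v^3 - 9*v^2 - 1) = -9*v^6 - 2*v^5 - 7*v^4 - 9*v^3 + 7*v^2 - v - 2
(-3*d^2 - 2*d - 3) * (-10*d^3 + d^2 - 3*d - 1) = 30*d^5 + 17*d^4 + 37*d^3 + 6*d^2 + 11*d + 3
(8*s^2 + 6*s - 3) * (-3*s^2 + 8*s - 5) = -24*s^4 + 46*s^3 + 17*s^2 - 54*s + 15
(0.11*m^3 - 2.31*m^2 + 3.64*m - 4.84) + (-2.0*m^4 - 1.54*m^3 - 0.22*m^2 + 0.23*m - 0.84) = -2.0*m^4 - 1.43*m^3 - 2.53*m^2 + 3.87*m - 5.68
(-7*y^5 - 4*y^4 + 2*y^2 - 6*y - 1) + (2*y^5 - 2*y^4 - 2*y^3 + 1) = -5*y^5 - 6*y^4 - 2*y^3 + 2*y^2 - 6*y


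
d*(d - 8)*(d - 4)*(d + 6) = d^4 - 6*d^3 - 40*d^2 + 192*d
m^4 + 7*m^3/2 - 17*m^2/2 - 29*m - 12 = (m - 3)*(m + 1/2)*(m + 2)*(m + 4)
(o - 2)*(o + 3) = o^2 + o - 6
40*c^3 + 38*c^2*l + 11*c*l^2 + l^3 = (2*c + l)*(4*c + l)*(5*c + l)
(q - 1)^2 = q^2 - 2*q + 1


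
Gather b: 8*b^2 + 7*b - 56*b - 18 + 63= 8*b^2 - 49*b + 45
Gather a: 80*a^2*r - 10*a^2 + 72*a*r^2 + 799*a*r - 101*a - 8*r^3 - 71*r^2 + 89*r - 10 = a^2*(80*r - 10) + a*(72*r^2 + 799*r - 101) - 8*r^3 - 71*r^2 + 89*r - 10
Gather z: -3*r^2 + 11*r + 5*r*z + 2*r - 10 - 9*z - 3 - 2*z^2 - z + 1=-3*r^2 + 13*r - 2*z^2 + z*(5*r - 10) - 12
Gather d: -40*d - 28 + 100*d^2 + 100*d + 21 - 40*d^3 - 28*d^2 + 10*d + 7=-40*d^3 + 72*d^2 + 70*d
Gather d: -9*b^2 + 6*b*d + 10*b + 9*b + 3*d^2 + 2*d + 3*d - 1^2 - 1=-9*b^2 + 19*b + 3*d^2 + d*(6*b + 5) - 2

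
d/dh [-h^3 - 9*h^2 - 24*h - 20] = -3*h^2 - 18*h - 24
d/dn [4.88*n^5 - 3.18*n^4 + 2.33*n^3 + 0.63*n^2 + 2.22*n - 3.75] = 24.4*n^4 - 12.72*n^3 + 6.99*n^2 + 1.26*n + 2.22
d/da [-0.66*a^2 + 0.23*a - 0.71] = 0.23 - 1.32*a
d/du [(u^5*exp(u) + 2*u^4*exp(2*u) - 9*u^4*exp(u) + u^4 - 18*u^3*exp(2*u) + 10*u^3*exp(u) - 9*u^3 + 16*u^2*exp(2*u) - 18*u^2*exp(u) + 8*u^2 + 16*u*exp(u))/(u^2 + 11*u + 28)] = (u^7*exp(u) + 4*u^6*exp(2*u) + 5*u^6*exp(u) + 12*u^5*exp(2*u) - 35*u^5*exp(u) + 2*u^5 - 204*u^4*exp(2*u) - 307*u^4*exp(u) + 24*u^4 - 828*u^3*exp(2*u) - 690*u^3*exp(u) - 86*u^3 - 440*u^2*exp(2*u) + 298*u^2*exp(u) - 668*u^2 + 896*u*exp(2*u) - 560*u*exp(u) + 448*u + 448*exp(u))/(u^4 + 22*u^3 + 177*u^2 + 616*u + 784)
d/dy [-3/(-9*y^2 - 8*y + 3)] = 6*(-9*y - 4)/(9*y^2 + 8*y - 3)^2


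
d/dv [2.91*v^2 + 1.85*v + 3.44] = 5.82*v + 1.85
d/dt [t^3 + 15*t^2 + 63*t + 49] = 3*t^2 + 30*t + 63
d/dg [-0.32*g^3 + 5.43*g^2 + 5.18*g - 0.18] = -0.96*g^2 + 10.86*g + 5.18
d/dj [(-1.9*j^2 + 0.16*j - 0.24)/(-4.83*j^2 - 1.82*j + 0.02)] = (4.2308*j^2 - 2.3944*j - 0.4336)/(23.3289*j^4 + 17.5812*j^3 + 3.1192*j^2 - 0.0728*j + 0.0004)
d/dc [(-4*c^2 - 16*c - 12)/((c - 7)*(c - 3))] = 8*(7*c^2 - 18*c - 57)/(c^4 - 20*c^3 + 142*c^2 - 420*c + 441)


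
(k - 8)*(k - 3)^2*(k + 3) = k^4 - 11*k^3 + 15*k^2 + 99*k - 216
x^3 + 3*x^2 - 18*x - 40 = (x - 4)*(x + 2)*(x + 5)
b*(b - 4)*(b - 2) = b^3 - 6*b^2 + 8*b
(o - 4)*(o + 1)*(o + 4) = o^3 + o^2 - 16*o - 16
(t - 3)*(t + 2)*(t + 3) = t^3 + 2*t^2 - 9*t - 18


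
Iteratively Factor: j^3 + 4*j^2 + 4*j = (j + 2)*(j^2 + 2*j) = j*(j + 2)*(j + 2)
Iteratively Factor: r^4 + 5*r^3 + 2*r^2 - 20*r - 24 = (r - 2)*(r^3 + 7*r^2 + 16*r + 12) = (r - 2)*(r + 2)*(r^2 + 5*r + 6) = (r - 2)*(r + 2)*(r + 3)*(r + 2)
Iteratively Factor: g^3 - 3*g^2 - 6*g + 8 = (g + 2)*(g^2 - 5*g + 4) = (g - 1)*(g + 2)*(g - 4)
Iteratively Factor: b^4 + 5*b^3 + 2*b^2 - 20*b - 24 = (b + 2)*(b^3 + 3*b^2 - 4*b - 12) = (b + 2)*(b + 3)*(b^2 - 4) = (b - 2)*(b + 2)*(b + 3)*(b + 2)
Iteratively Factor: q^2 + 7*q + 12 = (q + 3)*(q + 4)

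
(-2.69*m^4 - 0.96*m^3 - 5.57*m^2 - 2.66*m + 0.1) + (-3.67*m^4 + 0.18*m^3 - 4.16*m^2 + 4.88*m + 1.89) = -6.36*m^4 - 0.78*m^3 - 9.73*m^2 + 2.22*m + 1.99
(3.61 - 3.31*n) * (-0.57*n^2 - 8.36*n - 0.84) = 1.8867*n^3 + 25.6139*n^2 - 27.3992*n - 3.0324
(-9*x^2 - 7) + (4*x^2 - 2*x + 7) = -5*x^2 - 2*x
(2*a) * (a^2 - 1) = 2*a^3 - 2*a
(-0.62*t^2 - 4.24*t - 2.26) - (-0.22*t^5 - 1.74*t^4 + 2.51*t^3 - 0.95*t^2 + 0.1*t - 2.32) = 0.22*t^5 + 1.74*t^4 - 2.51*t^3 + 0.33*t^2 - 4.34*t + 0.0600000000000001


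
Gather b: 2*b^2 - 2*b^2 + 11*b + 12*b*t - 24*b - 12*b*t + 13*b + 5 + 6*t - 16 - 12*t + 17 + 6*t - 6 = 0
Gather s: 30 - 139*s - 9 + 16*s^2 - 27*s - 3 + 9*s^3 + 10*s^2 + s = 9*s^3 + 26*s^2 - 165*s + 18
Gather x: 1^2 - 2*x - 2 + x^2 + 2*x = x^2 - 1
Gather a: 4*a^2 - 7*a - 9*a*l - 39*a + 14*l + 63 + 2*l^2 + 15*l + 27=4*a^2 + a*(-9*l - 46) + 2*l^2 + 29*l + 90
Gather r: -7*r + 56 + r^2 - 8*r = r^2 - 15*r + 56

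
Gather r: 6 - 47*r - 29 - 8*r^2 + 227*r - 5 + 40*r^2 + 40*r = 32*r^2 + 220*r - 28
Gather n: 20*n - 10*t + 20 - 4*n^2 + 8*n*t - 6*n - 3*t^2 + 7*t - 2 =-4*n^2 + n*(8*t + 14) - 3*t^2 - 3*t + 18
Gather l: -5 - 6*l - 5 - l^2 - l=-l^2 - 7*l - 10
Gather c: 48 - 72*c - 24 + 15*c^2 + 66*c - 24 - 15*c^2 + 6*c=0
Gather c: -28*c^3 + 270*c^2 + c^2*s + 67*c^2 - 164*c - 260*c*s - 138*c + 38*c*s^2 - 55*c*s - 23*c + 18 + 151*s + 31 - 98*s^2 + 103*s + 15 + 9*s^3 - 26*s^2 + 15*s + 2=-28*c^3 + c^2*(s + 337) + c*(38*s^2 - 315*s - 325) + 9*s^3 - 124*s^2 + 269*s + 66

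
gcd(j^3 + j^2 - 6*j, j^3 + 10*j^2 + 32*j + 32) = 1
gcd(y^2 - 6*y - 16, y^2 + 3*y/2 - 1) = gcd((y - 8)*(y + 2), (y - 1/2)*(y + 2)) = y + 2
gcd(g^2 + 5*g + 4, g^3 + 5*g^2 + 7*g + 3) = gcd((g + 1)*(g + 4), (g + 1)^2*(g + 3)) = g + 1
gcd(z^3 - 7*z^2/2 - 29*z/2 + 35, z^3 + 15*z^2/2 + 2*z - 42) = z^2 + 3*z/2 - 7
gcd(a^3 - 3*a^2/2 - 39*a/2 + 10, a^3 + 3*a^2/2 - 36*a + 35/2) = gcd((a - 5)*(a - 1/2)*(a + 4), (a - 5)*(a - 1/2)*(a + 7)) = a^2 - 11*a/2 + 5/2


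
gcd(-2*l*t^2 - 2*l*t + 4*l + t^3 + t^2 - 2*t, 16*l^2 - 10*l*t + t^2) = -2*l + t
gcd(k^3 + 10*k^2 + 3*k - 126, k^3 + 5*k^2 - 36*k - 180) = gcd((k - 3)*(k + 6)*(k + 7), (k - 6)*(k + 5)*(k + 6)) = k + 6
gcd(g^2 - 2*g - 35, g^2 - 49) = g - 7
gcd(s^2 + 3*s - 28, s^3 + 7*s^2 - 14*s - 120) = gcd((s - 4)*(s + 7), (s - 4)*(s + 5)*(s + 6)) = s - 4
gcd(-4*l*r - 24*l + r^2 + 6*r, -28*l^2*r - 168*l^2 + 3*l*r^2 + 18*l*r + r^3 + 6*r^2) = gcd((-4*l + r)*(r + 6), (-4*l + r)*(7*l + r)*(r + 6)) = -4*l*r - 24*l + r^2 + 6*r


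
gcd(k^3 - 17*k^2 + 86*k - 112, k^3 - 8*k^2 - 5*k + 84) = k - 7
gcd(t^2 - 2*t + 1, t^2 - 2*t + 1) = t^2 - 2*t + 1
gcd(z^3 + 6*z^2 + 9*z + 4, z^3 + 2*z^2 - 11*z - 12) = z^2 + 5*z + 4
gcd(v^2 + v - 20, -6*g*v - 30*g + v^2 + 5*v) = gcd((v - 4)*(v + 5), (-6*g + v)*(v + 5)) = v + 5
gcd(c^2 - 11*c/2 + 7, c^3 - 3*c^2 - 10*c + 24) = c - 2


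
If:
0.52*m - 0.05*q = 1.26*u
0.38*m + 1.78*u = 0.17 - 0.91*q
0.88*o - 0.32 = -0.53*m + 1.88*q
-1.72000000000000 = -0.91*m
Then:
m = 1.89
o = -5.70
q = -2.31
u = 0.87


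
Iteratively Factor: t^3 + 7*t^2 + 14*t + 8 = (t + 4)*(t^2 + 3*t + 2) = (t + 1)*(t + 4)*(t + 2)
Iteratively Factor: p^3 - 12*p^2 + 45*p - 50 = (p - 2)*(p^2 - 10*p + 25) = (p - 5)*(p - 2)*(p - 5)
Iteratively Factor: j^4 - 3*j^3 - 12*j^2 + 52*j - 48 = (j + 4)*(j^3 - 7*j^2 + 16*j - 12) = (j - 3)*(j + 4)*(j^2 - 4*j + 4) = (j - 3)*(j - 2)*(j + 4)*(j - 2)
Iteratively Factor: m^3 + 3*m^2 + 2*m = (m + 1)*(m^2 + 2*m) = m*(m + 1)*(m + 2)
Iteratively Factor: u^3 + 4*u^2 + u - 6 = (u + 2)*(u^2 + 2*u - 3) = (u + 2)*(u + 3)*(u - 1)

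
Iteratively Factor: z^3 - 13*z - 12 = (z + 3)*(z^2 - 3*z - 4) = (z + 1)*(z + 3)*(z - 4)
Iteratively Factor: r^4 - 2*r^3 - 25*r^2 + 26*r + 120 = (r - 3)*(r^3 + r^2 - 22*r - 40) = (r - 5)*(r - 3)*(r^2 + 6*r + 8) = (r - 5)*(r - 3)*(r + 2)*(r + 4)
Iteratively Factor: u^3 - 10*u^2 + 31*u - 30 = (u - 5)*(u^2 - 5*u + 6) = (u - 5)*(u - 3)*(u - 2)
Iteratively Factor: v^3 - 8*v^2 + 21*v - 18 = (v - 3)*(v^2 - 5*v + 6) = (v - 3)*(v - 2)*(v - 3)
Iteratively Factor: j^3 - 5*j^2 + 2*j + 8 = (j - 2)*(j^2 - 3*j - 4) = (j - 4)*(j - 2)*(j + 1)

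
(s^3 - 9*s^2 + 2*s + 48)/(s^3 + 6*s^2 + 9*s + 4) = (s^3 - 9*s^2 + 2*s + 48)/(s^3 + 6*s^2 + 9*s + 4)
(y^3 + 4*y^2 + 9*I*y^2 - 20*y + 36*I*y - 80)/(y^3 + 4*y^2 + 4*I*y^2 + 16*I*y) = (y + 5*I)/y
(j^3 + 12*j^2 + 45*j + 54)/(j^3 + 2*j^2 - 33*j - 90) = (j^2 + 9*j + 18)/(j^2 - j - 30)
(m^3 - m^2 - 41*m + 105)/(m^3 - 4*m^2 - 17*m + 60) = (m + 7)/(m + 4)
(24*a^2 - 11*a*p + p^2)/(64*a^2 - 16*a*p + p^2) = (-3*a + p)/(-8*a + p)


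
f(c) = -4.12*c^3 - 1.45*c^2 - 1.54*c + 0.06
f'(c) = -12.36*c^2 - 2.9*c - 1.54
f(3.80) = -252.80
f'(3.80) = -191.04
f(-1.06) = 4.97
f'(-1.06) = -12.35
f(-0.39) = 0.68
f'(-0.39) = -2.29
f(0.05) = -0.02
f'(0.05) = -1.72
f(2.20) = -54.22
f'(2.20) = -67.74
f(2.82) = -108.21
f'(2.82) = -108.01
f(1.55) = -21.15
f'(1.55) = -35.73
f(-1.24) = 7.60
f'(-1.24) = -16.95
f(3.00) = -128.85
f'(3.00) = -121.48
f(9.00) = -3134.73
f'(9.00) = -1028.80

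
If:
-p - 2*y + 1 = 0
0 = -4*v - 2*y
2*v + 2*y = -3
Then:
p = 7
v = 3/2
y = -3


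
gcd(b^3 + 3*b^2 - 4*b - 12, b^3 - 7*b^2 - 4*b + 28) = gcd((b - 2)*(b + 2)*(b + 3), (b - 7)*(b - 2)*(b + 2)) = b^2 - 4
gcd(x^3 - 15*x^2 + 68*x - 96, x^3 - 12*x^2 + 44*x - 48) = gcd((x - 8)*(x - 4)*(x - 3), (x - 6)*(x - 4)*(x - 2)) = x - 4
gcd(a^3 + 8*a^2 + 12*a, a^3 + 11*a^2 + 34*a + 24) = a + 6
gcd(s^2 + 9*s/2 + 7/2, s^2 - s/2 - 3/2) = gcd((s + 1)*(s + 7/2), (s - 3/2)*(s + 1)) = s + 1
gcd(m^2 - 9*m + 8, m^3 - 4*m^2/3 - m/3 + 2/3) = m - 1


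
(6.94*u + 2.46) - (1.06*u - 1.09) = 5.88*u + 3.55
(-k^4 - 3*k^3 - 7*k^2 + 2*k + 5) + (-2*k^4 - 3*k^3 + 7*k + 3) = -3*k^4 - 6*k^3 - 7*k^2 + 9*k + 8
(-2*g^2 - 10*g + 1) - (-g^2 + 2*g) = -g^2 - 12*g + 1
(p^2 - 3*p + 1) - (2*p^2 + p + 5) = -p^2 - 4*p - 4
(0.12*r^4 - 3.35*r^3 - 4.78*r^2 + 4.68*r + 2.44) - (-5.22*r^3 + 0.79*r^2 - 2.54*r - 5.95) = 0.12*r^4 + 1.87*r^3 - 5.57*r^2 + 7.22*r + 8.39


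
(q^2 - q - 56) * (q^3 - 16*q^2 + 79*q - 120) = q^5 - 17*q^4 + 39*q^3 + 697*q^2 - 4304*q + 6720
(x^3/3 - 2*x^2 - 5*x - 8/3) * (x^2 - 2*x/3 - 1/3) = x^5/3 - 20*x^4/9 - 34*x^3/9 + 4*x^2/3 + 31*x/9 + 8/9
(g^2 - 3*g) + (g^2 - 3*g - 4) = 2*g^2 - 6*g - 4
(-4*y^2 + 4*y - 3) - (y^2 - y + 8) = -5*y^2 + 5*y - 11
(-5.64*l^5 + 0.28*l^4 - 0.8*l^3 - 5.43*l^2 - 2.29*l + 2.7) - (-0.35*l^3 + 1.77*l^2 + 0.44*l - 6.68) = -5.64*l^5 + 0.28*l^4 - 0.45*l^3 - 7.2*l^2 - 2.73*l + 9.38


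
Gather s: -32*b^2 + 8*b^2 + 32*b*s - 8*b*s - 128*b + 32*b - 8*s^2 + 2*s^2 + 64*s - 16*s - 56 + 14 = -24*b^2 - 96*b - 6*s^2 + s*(24*b + 48) - 42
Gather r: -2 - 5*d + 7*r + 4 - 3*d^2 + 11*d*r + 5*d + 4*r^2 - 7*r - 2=-3*d^2 + 11*d*r + 4*r^2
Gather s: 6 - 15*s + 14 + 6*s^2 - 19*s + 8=6*s^2 - 34*s + 28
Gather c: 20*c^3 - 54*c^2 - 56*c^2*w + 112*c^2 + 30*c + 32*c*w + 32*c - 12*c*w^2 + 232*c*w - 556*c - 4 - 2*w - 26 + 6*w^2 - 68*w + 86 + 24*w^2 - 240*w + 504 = 20*c^3 + c^2*(58 - 56*w) + c*(-12*w^2 + 264*w - 494) + 30*w^2 - 310*w + 560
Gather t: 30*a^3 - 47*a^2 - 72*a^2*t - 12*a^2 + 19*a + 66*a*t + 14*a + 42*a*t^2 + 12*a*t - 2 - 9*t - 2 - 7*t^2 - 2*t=30*a^3 - 59*a^2 + 33*a + t^2*(42*a - 7) + t*(-72*a^2 + 78*a - 11) - 4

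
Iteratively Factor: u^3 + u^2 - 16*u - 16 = (u + 1)*(u^2 - 16) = (u + 1)*(u + 4)*(u - 4)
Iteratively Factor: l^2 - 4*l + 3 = (l - 3)*(l - 1)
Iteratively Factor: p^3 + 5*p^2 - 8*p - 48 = (p - 3)*(p^2 + 8*p + 16) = (p - 3)*(p + 4)*(p + 4)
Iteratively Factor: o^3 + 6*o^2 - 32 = (o + 4)*(o^2 + 2*o - 8) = (o + 4)^2*(o - 2)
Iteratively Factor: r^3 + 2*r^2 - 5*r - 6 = (r + 3)*(r^2 - r - 2) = (r + 1)*(r + 3)*(r - 2)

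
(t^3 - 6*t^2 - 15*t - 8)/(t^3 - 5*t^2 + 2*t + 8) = (t^2 - 7*t - 8)/(t^2 - 6*t + 8)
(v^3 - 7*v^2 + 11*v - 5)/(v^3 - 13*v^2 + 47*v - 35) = (v - 1)/(v - 7)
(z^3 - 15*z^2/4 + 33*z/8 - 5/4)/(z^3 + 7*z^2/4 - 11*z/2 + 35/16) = 2*(z - 2)/(2*z + 7)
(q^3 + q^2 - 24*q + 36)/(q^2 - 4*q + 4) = (q^2 + 3*q - 18)/(q - 2)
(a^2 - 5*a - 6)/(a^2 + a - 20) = (a^2 - 5*a - 6)/(a^2 + a - 20)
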